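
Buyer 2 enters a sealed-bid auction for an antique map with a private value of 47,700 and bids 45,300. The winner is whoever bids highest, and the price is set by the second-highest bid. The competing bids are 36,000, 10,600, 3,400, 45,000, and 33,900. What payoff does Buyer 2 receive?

2,700

Highest competing bid: 45,000.
Buyer 2's bid 45,300 is the highest overall, so Buyer 2 wins and pays the second-highest bid, 45,000.
Payoff = value − price = 47,700 − 45,000 = 2,700.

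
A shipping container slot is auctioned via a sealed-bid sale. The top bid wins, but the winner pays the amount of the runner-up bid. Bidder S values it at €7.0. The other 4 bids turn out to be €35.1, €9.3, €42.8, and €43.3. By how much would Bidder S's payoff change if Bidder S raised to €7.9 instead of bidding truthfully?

€0.0

The highest competing bid is €43.3.
Bidding truthfully at €7.0: the top bid is €43.3 (a rival), so Bidder S loses. Payoff = €0.0.
Bidding €7.9: the top bid is €43.3 (a rival), so Bidder S loses. Payoff = €0.0.
Change = €0.0 − €0.0 = €0.0.
The bid only affects whether you win, not the price — here both bids land on the same side of the top rival bid, so the deviation is payoff-neutral.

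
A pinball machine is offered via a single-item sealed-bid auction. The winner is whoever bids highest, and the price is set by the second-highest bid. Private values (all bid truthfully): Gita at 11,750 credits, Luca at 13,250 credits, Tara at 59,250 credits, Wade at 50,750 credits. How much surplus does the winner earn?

Winner's surplus: 8,500 credits.

Sorted high to low: Tara 59,250 credits, then Wade 50,750 credits, then Luca 13,250 credits, then Gita 11,750 credits.
Tara wins with the top bid and pays the second-highest, 50,750 credits.
Surplus = 59,250 credits − 50,750 credits = 8,500 credits.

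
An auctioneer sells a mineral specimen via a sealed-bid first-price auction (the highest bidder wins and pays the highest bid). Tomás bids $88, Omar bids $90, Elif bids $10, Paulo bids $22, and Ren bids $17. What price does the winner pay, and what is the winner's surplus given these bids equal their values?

Ranking the bids: Omar $90 > Tomás $88 > Paulo $22 > Ren $17 > Elif $10.
Omar is the highest bidder, so Omar wins.
Under the first-price rule, the price is the highest bid: $90.
Surplus = $90 − $90 = $0.

The winner pays $90 for a surplus of $0.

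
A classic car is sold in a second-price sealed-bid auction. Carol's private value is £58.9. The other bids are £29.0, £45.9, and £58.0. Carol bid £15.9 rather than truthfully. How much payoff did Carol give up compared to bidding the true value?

The highest competing bid is £58.0.
Bidding truthfully at £58.9: Carol has the top bid, wins, and pays the second-highest bid £58.0. Payoff = £58.9 − £58.0 = £0.9.
Bidding £15.9: the top bid is £58.0 (a rival), so Carol loses. Payoff = £0.0.
Regret = truthful payoff − actual payoff = £0.9 − £0.0 = £0.9.

£0.9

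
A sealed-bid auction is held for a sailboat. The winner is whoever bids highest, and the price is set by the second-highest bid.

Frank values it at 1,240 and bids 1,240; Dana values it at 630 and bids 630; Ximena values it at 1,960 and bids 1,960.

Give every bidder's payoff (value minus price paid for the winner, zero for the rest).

Payoffs: Frank 0, Dana 0, Ximena 720.

Ranking the bids: Ximena 1,960 > Frank 1,240 > Dana 630.
Ximena has the top bid and wins; the price is the second-highest bid, 1,240.
Ximena's payoff = 1,960 − 1,240 = 720. All other bidders lose, so their payoff is 0.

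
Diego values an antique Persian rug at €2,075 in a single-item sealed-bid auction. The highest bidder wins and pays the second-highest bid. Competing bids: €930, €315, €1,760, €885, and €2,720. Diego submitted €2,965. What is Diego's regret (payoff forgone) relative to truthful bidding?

The highest competing bid is €2,720.
Bidding truthfully at €2,075: the top bid is €2,720 (a rival), so Diego loses. Payoff = €0.
Bidding €2,965: Diego has the top bid, wins, and pays the second-highest bid €2,720. Payoff = €2,075 − €2,720 = -€645.
Regret = truthful payoff − actual payoff = €0 − -€645 = €645.

€645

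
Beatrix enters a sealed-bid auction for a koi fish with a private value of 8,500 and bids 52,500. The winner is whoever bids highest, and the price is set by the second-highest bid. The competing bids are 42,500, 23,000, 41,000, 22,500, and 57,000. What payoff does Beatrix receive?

Payoff = 0.

Highest competing bid: 57,000.
Beatrix's bid 52,500 is not the highest, so Beatrix loses, pays nothing, and earns zero payoff.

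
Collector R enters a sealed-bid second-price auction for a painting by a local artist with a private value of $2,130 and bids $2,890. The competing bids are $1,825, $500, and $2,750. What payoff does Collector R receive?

Collector R's payoff: -$620.

Highest competing bid: $2,750.
Collector R's bid $2,890 is the highest overall, so Collector R wins and pays the second-highest bid, $2,750.
Payoff = value − price = $2,130 − $2,750 = -$620.
Overbidding won the item at a price above value — truthful bidding would have avoided this loss.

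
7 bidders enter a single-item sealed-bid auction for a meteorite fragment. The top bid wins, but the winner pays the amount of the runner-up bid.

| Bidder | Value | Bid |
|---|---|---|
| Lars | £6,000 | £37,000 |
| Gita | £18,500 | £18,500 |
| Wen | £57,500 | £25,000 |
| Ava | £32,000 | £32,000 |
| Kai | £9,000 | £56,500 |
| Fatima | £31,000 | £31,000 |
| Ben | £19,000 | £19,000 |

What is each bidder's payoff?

Sorted high to low: Kai £56,500 > Lars £37,000 > Ava £32,000 > Fatima £31,000 > Wen £25,000 > Ben £19,000 > Gita £18,500.
Kai has the top bid and wins; the price is the second-highest bid, £37,000.
Kai's payoff = £9,000 − £37,000 = -£28,000. All other bidders lose, so their payoff is 0.

Lars £0, Gita £0, Wen £0, Ava £0, Kai -£28,000, Fatima £0, Ben £0.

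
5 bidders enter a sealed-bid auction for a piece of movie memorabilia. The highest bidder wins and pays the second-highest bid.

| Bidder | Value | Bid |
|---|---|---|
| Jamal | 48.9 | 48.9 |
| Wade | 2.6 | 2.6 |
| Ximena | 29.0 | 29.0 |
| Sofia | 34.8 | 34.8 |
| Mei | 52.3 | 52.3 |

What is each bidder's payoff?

Payoffs: Jamal 0.0, Wade 0.0, Ximena 0.0, Sofia 0.0, Mei 3.4.

Ranking the bids: Mei 52.3; Jamal 48.9; Sofia 34.8; Ximena 29.0; Wade 2.6.
Mei has the top bid and wins; the price is the second-highest bid, 48.9.
Mei's payoff = 52.3 − 48.9 = 3.4. All other bidders lose, so their payoff is 0.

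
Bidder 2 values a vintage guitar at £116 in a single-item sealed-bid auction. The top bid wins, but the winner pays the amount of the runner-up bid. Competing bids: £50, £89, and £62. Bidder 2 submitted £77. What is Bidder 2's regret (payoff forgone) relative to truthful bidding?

The highest competing bid is £89.
Bidding truthfully at £116: Bidder 2 has the top bid, wins, and pays the second-highest bid £89. Payoff = £116 − £89 = £27.
Bidding £77: the top bid is £89 (a rival), so Bidder 2 loses. Payoff = £0.
Regret = truthful payoff − actual payoff = £27 − £0 = £27.
This is the dominant-strategy logic: truthful bidding weakly beats any alternative.

Payoff forgone: £27.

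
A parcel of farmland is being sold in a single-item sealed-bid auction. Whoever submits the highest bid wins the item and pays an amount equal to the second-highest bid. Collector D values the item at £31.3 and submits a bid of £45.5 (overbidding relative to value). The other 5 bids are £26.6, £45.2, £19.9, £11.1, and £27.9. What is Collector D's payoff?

Collector D's payoff: -£13.9.

Highest competing bid: £45.2.
Collector D's bid £45.5 is the highest overall, so Collector D wins and pays the second-highest bid, £45.2.
Payoff = value − price = £31.3 − £45.2 = -£13.9.
Overbidding won the item at a price above value — truthful bidding would have avoided this loss.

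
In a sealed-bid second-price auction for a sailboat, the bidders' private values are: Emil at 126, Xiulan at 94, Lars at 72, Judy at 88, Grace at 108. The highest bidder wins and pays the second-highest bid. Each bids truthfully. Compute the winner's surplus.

Sorted high to low: Emil 126 > Grace 108 > Xiulan 94 > Judy 88 > Lars 72.
Emil wins with the top bid and pays the second-highest, 108.
Surplus = 126 − 108 = 18.

18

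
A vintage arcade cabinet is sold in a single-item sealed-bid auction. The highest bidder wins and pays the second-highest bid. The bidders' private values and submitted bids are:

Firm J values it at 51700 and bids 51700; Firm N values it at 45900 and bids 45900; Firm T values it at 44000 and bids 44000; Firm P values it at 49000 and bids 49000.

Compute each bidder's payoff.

Payoffs: Firm J 2700, Firm N 0, Firm T 0, Firm P 0.

Sorted high to low: Firm J 51700 > Firm P 49000 > Firm N 45900 > Firm T 44000.
Firm J has the top bid and wins; the price is the second-highest bid, 49000.
Firm J's payoff = 51700 − 49000 = 2700. All other bidders lose, so their payoff is 0.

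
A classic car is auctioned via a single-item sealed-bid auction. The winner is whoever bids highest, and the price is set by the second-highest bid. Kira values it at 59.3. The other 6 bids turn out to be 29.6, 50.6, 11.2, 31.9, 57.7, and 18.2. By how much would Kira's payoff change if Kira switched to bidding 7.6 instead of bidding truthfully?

-1.6

The highest competing bid is 57.7.
Bidding truthfully at 59.3: Kira has the top bid, wins, and pays the second-highest bid 57.7. Payoff = 59.3 − 57.7 = 1.6.
Bidding 7.6: the top bid is 57.7 (a rival), so Kira loses. Payoff = 0.0.
Change = 0.0 − 1.6 = -1.6.
Deviating from a truthful bid can only lose payoff in a second-price auction — never gain.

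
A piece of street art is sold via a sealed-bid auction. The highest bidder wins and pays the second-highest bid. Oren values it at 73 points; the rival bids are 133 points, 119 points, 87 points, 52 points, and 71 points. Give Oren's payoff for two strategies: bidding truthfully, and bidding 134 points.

The highest competing bid is 133 points.
Bidding truthfully at 73 points: the top bid is 133 points (a rival), so Oren loses. Payoff = 0 points.
Bidding 134 points: Oren has the top bid, wins, and pays the second-highest bid 133 points. Payoff = 73 points − 133 points = -60 points.

Truthful: 0 points; alternative: -60 points.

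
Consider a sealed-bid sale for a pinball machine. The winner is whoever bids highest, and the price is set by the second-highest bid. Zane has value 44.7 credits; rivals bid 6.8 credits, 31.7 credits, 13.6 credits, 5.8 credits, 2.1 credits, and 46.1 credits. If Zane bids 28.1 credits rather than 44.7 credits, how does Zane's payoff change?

The highest competing bid is 46.1 credits.
Bidding truthfully at 44.7 credits: the top bid is 46.1 credits (a rival), so Zane loses. Payoff = 0.0 credits.
Bidding 28.1 credits: the top bid is 46.1 credits (a rival), so Zane loses. Payoff = 0.0 credits.
Change = 0.0 credits − 0.0 credits = 0.0 credits.

Payoff change: 0.0 credits.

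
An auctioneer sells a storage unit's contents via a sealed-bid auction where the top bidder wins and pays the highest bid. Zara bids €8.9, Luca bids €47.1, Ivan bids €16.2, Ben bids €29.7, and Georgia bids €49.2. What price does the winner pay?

Bids in descending order: Georgia €49.2 > Luca €47.1 > Ben €29.7 > Ivan €16.2 > Zara €8.9.
Georgia is the highest bidder, so Georgia wins.
Under the first-price rule, the price is the highest bid: €49.2.

Price paid: €49.2.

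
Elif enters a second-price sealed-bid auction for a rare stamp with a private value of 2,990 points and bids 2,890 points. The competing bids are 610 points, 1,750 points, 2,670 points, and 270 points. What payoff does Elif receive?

Highest competing bid: 2,670 points.
Elif's bid 2,890 points is the highest overall, so Elif wins and pays the second-highest bid, 2,670 points.
Payoff = value − price = 2,990 points − 2,670 points = 320 points.

Elif's payoff: 320 points.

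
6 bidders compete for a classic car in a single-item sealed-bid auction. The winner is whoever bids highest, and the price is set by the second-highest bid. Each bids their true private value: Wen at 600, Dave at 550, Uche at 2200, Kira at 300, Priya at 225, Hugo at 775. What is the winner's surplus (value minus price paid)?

Ranking the bids: Uche 2200 > Hugo 775 > Wen 600 > Dave 550 > Kira 300 > Priya 225.
Uche wins with the top bid and pays the second-highest, 775.
Surplus = 2200 − 775 = 1425.

Surplus = 1425.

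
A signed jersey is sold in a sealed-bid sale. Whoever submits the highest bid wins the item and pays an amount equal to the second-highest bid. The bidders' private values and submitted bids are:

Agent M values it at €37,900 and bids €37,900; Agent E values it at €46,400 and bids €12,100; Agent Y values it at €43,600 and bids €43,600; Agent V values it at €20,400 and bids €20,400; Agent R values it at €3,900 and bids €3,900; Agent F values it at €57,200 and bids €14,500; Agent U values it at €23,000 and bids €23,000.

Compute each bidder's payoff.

Agent M €0, Agent E €0, Agent Y €5,700, Agent V €0, Agent R €0, Agent F €0, Agent U €0.

Bids in descending order: Agent Y €43,600; Agent M €37,900; Agent U €23,000; Agent V €20,400; Agent F €14,500; Agent E €12,100; Agent R €3,900.
Agent Y has the top bid and wins; the price is the second-highest bid, €37,900.
Agent Y's payoff = €43,600 − €37,900 = €5,700. All other bidders lose, so their payoff is 0.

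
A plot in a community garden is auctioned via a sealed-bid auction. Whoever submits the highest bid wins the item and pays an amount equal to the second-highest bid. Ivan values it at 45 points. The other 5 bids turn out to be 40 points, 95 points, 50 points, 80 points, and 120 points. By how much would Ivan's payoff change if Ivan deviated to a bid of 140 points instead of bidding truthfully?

The highest competing bid is 120 points.
Bidding truthfully at 45 points: the top bid is 120 points (a rival), so Ivan loses. Payoff = 0 points.
Bidding 140 points: Ivan has the top bid, wins, and pays the second-highest bid 120 points. Payoff = 45 points − 120 points = -75 points.
Change = -75 points − 0 points = -75 points.

Change in payoff: -75 points.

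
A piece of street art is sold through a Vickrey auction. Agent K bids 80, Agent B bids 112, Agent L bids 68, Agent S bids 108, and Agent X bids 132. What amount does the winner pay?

The winner pays 112.

Sorted high to low: Agent X 132, then Agent B 112, then Agent S 108, then Agent K 80, then Agent L 68.
Agent X has the highest bid, so Agent X wins.
The second-highest bid is 112, so that is what Agent X pays.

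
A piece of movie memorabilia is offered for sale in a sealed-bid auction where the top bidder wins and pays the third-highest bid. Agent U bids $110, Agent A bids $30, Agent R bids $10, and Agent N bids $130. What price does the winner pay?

The winner pays $30.

Ordered from highest: Agent N $130; Agent U $110; Agent A $30; Agent R $10.
Agent N is the highest bidder, so Agent N wins.
Under the third-price rule, the price is the third-highest bid: $30.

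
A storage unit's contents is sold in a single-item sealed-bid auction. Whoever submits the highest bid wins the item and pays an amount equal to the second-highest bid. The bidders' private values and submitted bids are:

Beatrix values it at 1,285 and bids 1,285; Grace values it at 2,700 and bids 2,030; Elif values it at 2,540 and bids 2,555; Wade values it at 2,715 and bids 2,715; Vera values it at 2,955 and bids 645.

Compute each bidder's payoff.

Beatrix 0, Grace 0, Elif 0, Wade 160, Vera 0.

Ordered from highest: Wade 2,715 > Elif 2,555 > Grace 2,030 > Beatrix 1,285 > Vera 645.
Wade has the top bid and wins; the price is the second-highest bid, 2,555.
Wade's payoff = 2,715 − 2,555 = 160. All other bidders lose, so their payoff is 0.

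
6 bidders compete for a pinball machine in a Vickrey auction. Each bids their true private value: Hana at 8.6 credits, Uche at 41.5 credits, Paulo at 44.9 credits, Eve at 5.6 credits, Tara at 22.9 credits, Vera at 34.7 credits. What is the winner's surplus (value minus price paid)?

Surplus = 3.4 credits.

Bids in descending order: Paulo 44.9 credits, then Uche 41.5 credits, then Vera 34.7 credits, then Tara 22.9 credits, then Hana 8.6 credits, then Eve 5.6 credits.
Paulo wins with the top bid and pays the second-highest, 41.5 credits.
Surplus = 44.9 credits − 41.5 credits = 3.4 credits.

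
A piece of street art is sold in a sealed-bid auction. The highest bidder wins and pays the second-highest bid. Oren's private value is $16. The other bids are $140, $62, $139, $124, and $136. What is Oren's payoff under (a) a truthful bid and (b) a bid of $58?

Truthful: $0; alternative: $0.

The highest competing bid is $140.
Bidding truthfully at $16: the top bid is $140 (a rival), so Oren loses. Payoff = $0.
Bidding $58: the top bid is $140 (a rival), so Oren loses. Payoff = $0.
The bid only affects whether you win, not the price — here both bids land on the same side of the top rival bid, so the deviation is payoff-neutral.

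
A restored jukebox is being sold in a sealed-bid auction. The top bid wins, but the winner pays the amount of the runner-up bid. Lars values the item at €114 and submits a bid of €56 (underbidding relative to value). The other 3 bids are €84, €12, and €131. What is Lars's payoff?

Highest competing bid: €131.
Lars's bid €56 is not the highest, so Lars loses, pays nothing, and earns zero payoff.

€0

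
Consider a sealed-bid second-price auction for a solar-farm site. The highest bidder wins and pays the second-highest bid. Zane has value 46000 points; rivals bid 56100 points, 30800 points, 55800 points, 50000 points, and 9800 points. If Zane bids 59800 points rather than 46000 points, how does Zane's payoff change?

The highest competing bid is 56100 points.
Bidding truthfully at 46000 points: the top bid is 56100 points (a rival), so Zane loses. Payoff = 0 points.
Bidding 59800 points: Zane has the top bid, wins, and pays the second-highest bid 56100 points. Payoff = 46000 points − 56100 points = -10100 points.
Change = -10100 points − 0 points = -10100 points.
Deviating from a truthful bid can only lose payoff in a second-price auction — never gain.

-10100 points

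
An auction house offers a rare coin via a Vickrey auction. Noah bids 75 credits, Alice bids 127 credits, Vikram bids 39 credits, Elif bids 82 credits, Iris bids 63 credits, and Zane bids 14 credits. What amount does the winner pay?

Price paid: 82 credits.

Ordered from highest: Alice 127 credits; Elif 82 credits; Noah 75 credits; Iris 63 credits; Vikram 39 credits; Zane 14 credits.
Alice has the highest bid, so Alice wins.
The second-highest bid is 82 credits, so that is what Alice pays.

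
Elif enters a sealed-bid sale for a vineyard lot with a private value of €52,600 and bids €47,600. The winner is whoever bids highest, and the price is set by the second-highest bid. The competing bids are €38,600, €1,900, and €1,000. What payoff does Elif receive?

€14,000

Highest competing bid: €38,600.
Elif's bid €47,600 is the highest overall, so Elif wins and pays the second-highest bid, €38,600.
Payoff = value − price = €52,600 − €38,600 = €14,000.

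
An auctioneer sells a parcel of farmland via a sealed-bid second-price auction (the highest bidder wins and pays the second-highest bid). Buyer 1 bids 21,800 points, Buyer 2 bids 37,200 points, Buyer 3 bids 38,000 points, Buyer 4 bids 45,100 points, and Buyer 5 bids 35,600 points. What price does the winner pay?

38,000 points

Sorted high to low: Buyer 4 45,100 points, then Buyer 3 38,000 points, then Buyer 2 37,200 points, then Buyer 5 35,600 points, then Buyer 1 21,800 points.
Buyer 4 is the highest bidder, so Buyer 4 wins.
Under the second-price rule, the price is the second-highest bid: 38,000 points.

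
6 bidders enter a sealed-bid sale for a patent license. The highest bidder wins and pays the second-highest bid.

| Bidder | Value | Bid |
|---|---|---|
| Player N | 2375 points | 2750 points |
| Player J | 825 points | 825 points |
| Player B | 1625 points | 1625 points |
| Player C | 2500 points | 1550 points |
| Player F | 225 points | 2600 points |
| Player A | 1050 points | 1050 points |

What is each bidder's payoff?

Ranking the bids: Player N 2750 points > Player F 2600 points > Player B 1625 points > Player C 1550 points > Player A 1050 points > Player J 825 points.
Player N has the top bid and wins; the price is the second-highest bid, 2600 points.
Player N's payoff = 2375 points − 2600 points = -225 points. All other bidders lose, so their payoff is 0.

Player N -225 points, Player J 0 points, Player B 0 points, Player C 0 points, Player F 0 points, Player A 0 points.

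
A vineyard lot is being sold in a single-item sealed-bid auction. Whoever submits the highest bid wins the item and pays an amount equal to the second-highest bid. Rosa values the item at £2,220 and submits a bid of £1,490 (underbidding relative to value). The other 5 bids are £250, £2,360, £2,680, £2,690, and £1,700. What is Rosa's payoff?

Highest competing bid: £2,690.
Rosa's bid £1,490 is not the highest, so Rosa loses, pays nothing, and earns zero payoff.

Rosa's payoff: £0.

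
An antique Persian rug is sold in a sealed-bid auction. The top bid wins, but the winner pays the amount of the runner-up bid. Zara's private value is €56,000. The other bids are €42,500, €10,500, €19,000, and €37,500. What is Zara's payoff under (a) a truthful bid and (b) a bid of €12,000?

The highest competing bid is €42,500.
Bidding truthfully at €56,000: Zara has the top bid, wins, and pays the second-highest bid €42,500. Payoff = €56,000 − €42,500 = €13,500.
Bidding €12,000: the top bid is €42,500 (a rival), so Zara loses. Payoff = €0.
This is the dominant-strategy logic: truthful bidding weakly beats any alternative.

(a) €13,500  (b) €0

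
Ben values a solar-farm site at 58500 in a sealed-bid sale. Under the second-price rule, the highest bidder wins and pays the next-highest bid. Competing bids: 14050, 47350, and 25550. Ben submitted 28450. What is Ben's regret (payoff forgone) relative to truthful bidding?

11150

The highest competing bid is 47350.
Bidding truthfully at 58500: Ben has the top bid, wins, and pays the second-highest bid 47350. Payoff = 58500 − 47350 = 11150.
Bidding 28450: the top bid is 47350 (a rival), so Ben loses. Payoff = 0.
Regret = truthful payoff − actual payoff = 11150 − 0 = 11150.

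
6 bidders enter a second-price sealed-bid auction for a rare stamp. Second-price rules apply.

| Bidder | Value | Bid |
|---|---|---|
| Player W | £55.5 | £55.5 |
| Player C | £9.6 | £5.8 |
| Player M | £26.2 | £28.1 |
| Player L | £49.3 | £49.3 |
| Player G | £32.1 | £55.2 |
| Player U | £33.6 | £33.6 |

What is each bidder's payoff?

Ranking the bids: Player W £55.5; Player G £55.2; Player L £49.3; Player U £33.6; Player M £28.1; Player C £5.8.
Player W has the top bid and wins; the price is the second-highest bid, £55.2.
Player W's payoff = £55.5 − £55.2 = £0.3. All other bidders lose, so their payoff is 0.

Player W £0.3, Player C £0.0, Player M £0.0, Player L £0.0, Player G £0.0, Player U £0.0.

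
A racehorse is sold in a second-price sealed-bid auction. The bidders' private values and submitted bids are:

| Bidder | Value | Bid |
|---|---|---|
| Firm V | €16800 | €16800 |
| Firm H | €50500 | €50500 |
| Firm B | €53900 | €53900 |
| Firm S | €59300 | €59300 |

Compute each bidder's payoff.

Bids in descending order: Firm S €59300; Firm B €53900; Firm H €50500; Firm V €16800.
Firm S has the top bid and wins; the price is the second-highest bid, €53900.
Firm S's payoff = €59300 − €53900 = €5400. All other bidders lose, so their payoff is 0.

Payoffs: Firm V €0, Firm H €0, Firm B €0, Firm S €5400.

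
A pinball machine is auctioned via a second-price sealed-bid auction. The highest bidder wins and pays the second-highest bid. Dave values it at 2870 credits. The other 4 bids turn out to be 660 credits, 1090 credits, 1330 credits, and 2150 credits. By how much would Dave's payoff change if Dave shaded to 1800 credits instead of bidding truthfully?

Change in payoff: -720 credits.

The highest competing bid is 2150 credits.
Bidding truthfully at 2870 credits: Dave has the top bid, wins, and pays the second-highest bid 2150 credits. Payoff = 2870 credits − 2150 credits = 720 credits.
Bidding 1800 credits: the top bid is 2150 credits (a rival), so Dave loses. Payoff = 0 credits.
Change = 0 credits − 720 credits = -720 credits.
Deviating from a truthful bid can only lose payoff in a second-price auction — never gain.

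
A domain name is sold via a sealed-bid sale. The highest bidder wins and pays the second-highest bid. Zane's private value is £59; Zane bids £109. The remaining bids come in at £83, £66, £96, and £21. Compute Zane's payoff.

Highest competing bid: £96.
Zane's bid £109 is the highest overall, so Zane wins and pays the second-highest bid, £96.
Payoff = value − price = £59 − £96 = -£37.

Payoff = -£37.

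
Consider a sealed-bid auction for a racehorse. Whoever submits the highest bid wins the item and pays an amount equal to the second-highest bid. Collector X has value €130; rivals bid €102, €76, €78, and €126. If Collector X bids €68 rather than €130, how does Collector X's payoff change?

-€4

The highest competing bid is €126.
Bidding truthfully at €130: Collector X has the top bid, wins, and pays the second-highest bid €126. Payoff = €130 − €126 = €4.
Bidding €68: the top bid is €126 (a rival), so Collector X loses. Payoff = €0.
Change = €0 − €4 = -€4.
This is the dominant-strategy logic: truthful bidding weakly beats any alternative.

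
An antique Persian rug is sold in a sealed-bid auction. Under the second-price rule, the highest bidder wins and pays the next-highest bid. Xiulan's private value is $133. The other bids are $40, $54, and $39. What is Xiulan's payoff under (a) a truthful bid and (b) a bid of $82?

The highest competing bid is $54.
Bidding truthfully at $133: Xiulan has the top bid, wins, and pays the second-highest bid $54. Payoff = $133 − $54 = $79.
Bidding $82: Xiulan has the top bid, wins, and pays the second-highest bid $54. Payoff = $133 − $54 = $79.

(a) $79  (b) $79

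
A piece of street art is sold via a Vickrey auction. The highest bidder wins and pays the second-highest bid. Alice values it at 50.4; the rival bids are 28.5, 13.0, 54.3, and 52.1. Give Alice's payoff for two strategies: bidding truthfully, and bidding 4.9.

(a) 0.0  (b) 0.0

The highest competing bid is 54.3.
Bidding truthfully at 50.4: the top bid is 54.3 (a rival), so Alice loses. Payoff = 0.0.
Bidding 4.9: the top bid is 54.3 (a rival), so Alice loses. Payoff = 0.0.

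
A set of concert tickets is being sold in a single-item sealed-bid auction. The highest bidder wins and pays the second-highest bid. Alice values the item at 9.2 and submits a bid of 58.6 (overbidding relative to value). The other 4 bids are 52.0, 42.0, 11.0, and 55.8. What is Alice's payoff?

Highest competing bid: 55.8.
Alice's bid 58.6 is the highest overall, so Alice wins and pays the second-highest bid, 55.8.
Payoff = value − price = 9.2 − 55.8 = -46.6.
Overbidding won the item at a price above value — truthful bidding would have avoided this loss.

-46.6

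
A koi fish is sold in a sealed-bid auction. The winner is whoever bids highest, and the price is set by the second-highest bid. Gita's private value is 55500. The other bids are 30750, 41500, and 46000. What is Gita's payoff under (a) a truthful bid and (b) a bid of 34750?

Truthful: 9500; alternative: 0.

The highest competing bid is 46000.
Bidding truthfully at 55500: Gita has the top bid, wins, and pays the second-highest bid 46000. Payoff = 55500 − 46000 = 9500.
Bidding 34750: the top bid is 46000 (a rival), so Gita loses. Payoff = 0.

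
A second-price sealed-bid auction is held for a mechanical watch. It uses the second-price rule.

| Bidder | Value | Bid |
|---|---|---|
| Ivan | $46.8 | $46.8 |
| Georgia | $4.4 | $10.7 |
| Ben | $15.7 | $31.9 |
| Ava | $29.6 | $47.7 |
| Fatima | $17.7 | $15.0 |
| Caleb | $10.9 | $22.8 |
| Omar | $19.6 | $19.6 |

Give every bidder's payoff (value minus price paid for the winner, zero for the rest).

Bids in descending order: Ava $47.7; Ivan $46.8; Ben $31.9; Caleb $22.8; Omar $19.6; Fatima $15.0; Georgia $10.7.
Ava has the top bid and wins; the price is the second-highest bid, $46.8.
Ava's payoff = $29.6 − $46.8 = -$17.2. All other bidders lose, so their payoff is 0.

Ivan $0.0, Georgia $0.0, Ben $0.0, Ava -$17.2, Fatima $0.0, Caleb $0.0, Omar $0.0.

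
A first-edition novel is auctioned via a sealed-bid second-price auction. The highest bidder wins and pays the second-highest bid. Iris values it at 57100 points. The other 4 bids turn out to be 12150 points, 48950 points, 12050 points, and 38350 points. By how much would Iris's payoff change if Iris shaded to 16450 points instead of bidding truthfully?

The highest competing bid is 48950 points.
Bidding truthfully at 57100 points: Iris has the top bid, wins, and pays the second-highest bid 48950 points. Payoff = 57100 points − 48950 points = 8150 points.
Bidding 16450 points: the top bid is 48950 points (a rival), so Iris loses. Payoff = 0 points.
Change = 0 points − 8150 points = -8150 points.

Payoff change: -8150 points.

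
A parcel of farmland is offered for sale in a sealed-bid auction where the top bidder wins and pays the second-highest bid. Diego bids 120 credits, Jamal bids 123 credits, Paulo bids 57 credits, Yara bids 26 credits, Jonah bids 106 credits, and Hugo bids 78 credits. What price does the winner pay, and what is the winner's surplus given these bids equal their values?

The winner pays 120 credits for a surplus of 3 credits.

Bids in descending order: Jamal 123 credits; Diego 120 credits; Jonah 106 credits; Hugo 78 credits; Paulo 57 credits; Yara 26 credits.
Jamal is the highest bidder, so Jamal wins.
Under the second-price rule, the price is the second-highest bid: 120 credits.
Surplus = 123 credits − 120 credits = 3 credits.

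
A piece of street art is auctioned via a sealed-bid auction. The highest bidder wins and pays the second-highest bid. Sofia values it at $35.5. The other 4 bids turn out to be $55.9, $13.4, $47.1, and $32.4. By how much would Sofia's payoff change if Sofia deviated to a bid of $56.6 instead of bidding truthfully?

-$20.4

The highest competing bid is $55.9.
Bidding truthfully at $35.5: the top bid is $55.9 (a rival), so Sofia loses. Payoff = $0.0.
Bidding $56.6: Sofia has the top bid, wins, and pays the second-highest bid $55.9. Payoff = $35.5 − $55.9 = -$20.4.
Change = -$20.4 − $0.0 = -$20.4.
This is the dominant-strategy logic: truthful bidding weakly beats any alternative.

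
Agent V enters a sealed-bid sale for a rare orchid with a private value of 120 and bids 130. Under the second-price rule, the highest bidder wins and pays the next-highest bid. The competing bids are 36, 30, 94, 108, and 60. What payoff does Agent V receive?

Payoff = 12.

Highest competing bid: 108.
Agent V's bid 130 is the highest overall, so Agent V wins and pays the second-highest bid, 108.
Payoff = value − price = 120 − 108 = 12.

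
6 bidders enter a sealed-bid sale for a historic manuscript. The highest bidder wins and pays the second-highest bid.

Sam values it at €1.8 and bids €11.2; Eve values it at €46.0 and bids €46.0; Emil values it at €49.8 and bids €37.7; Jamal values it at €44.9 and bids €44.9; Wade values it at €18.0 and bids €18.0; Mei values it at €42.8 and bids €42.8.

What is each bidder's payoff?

Sorted high to low: Eve €46.0 > Jamal €44.9 > Mei €42.8 > Emil €37.7 > Wade €18.0 > Sam €11.2.
Eve has the top bid and wins; the price is the second-highest bid, €44.9.
Eve's payoff = €46.0 − €44.9 = €1.1. All other bidders lose, so their payoff is 0.

Payoffs: Sam €0.0, Eve €1.1, Emil €0.0, Jamal €0.0, Wade €0.0, Mei €0.0.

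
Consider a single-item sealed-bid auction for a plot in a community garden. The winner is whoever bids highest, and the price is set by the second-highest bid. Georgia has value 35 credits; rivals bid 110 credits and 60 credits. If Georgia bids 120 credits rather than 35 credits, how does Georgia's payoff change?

-75 credits

The highest competing bid is 110 credits.
Bidding truthfully at 35 credits: the top bid is 110 credits (a rival), so Georgia loses. Payoff = 0 credits.
Bidding 120 credits: Georgia has the top bid, wins, and pays the second-highest bid 110 credits. Payoff = 35 credits − 110 credits = -75 credits.
Change = -75 credits − 0 credits = -75 credits.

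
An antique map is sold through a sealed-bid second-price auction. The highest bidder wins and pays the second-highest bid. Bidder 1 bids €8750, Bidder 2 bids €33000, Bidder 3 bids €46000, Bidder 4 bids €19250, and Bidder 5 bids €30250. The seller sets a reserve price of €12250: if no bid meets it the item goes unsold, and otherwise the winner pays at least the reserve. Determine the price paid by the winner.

€33000

Sorted high to low: Bidder 3 €46000; Bidder 2 €33000; Bidder 5 €30250; Bidder 4 €19250; Bidder 1 €8750.
Bidder 3 has the highest bid, so Bidder 3 wins.
The second-highest bid is €33000, which exceeds the reserve, so that sets the price.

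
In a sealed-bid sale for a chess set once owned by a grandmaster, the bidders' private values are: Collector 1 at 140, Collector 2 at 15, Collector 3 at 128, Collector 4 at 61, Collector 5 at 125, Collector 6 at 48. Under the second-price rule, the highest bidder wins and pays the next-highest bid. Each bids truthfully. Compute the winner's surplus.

Bids in descending order: Collector 1 140, then Collector 3 128, then Collector 5 125, then Collector 4 61, then Collector 6 48, then Collector 2 15.
Collector 1 wins with the top bid and pays the second-highest, 128.
Surplus = 140 − 128 = 12.

12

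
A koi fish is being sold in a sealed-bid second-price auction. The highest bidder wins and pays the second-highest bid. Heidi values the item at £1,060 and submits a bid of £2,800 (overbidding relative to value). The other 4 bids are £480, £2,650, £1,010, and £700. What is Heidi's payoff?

Highest competing bid: £2,650.
Heidi's bid £2,800 is the highest overall, so Heidi wins and pays the second-highest bid, £2,650.
Payoff = value − price = £1,060 − £2,650 = -£1,590.

-£1,590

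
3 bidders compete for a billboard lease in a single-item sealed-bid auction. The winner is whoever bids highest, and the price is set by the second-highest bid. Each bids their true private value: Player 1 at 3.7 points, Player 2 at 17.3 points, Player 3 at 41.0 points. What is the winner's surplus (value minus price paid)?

Surplus = 23.7 points.

Ordered from highest: Player 3 41.0 points, then Player 2 17.3 points, then Player 1 3.7 points.
Player 3 wins with the top bid and pays the second-highest, 17.3 points.
Surplus = 41.0 points − 17.3 points = 23.7 points.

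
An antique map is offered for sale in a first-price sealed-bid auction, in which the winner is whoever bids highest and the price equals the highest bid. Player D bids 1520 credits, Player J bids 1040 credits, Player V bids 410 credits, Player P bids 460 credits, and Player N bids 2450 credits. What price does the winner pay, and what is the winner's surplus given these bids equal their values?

Price 2450 credits; surplus 0 credits.

Bids in descending order: Player N 2450 credits, then Player D 1520 credits, then Player J 1040 credits, then Player P 460 credits, then Player V 410 credits.
Player N is the highest bidder, so Player N wins.
Under the first-price rule, the price is the highest bid: 2450 credits.
Surplus = 2450 credits − 2450 credits = 0 credits.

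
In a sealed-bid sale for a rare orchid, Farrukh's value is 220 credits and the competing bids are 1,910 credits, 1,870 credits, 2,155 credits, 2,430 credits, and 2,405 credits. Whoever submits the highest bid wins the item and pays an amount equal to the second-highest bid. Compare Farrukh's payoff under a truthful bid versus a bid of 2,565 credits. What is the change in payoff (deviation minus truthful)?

The highest competing bid is 2,430 credits.
Bidding truthfully at 220 credits: the top bid is 2,430 credits (a rival), so Farrukh loses. Payoff = 0 credits.
Bidding 2,565 credits: Farrukh has the top bid, wins, and pays the second-highest bid 2,430 credits. Payoff = 220 credits − 2,430 credits = -2,210 credits.
Change = -2,210 credits − 0 credits = -2,210 credits.

Change in payoff: -2,210 credits.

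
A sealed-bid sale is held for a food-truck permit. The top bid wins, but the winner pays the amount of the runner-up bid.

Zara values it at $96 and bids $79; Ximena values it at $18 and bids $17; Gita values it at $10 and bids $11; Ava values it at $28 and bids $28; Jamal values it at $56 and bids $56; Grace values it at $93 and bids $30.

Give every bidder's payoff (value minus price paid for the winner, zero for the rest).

Payoffs: Zara $40, Ximena $0, Gita $0, Ava $0, Jamal $0, Grace $0.

Sorted high to low: Zara $79 > Jamal $56 > Grace $30 > Ava $28 > Ximena $17 > Gita $11.
Zara has the top bid and wins; the price is the second-highest bid, $56.
Zara's payoff = $96 − $56 = $40. All other bidders lose, so their payoff is 0.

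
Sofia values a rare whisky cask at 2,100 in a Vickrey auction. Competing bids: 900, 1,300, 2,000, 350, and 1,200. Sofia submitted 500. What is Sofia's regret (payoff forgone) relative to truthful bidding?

100

The highest competing bid is 2,000.
Bidding truthfully at 2,100: Sofia has the top bid, wins, and pays the second-highest bid 2,000. Payoff = 2,100 − 2,000 = 100.
Bidding 500: the top bid is 2,000 (a rival), so Sofia loses. Payoff = 0.
Regret = truthful payoff − actual payoff = 100 − 0 = 100.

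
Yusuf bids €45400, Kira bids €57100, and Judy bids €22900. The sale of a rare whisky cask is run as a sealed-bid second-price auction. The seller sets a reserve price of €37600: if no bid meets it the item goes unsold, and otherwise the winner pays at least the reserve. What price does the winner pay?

Bids in descending order: Kira €57100 > Yusuf €45400 > Judy €22900.
Kira has the highest bid, so Kira wins.
The second-highest bid is €45400, which exceeds the reserve, so that sets the price.

Price paid: €45400.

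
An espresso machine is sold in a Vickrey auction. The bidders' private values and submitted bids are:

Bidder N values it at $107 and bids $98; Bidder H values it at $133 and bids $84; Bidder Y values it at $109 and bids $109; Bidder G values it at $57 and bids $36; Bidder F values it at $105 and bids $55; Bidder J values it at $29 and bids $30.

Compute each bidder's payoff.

Sorted high to low: Bidder Y $109; Bidder N $98; Bidder H $84; Bidder F $55; Bidder G $36; Bidder J $30.
Bidder Y has the top bid and wins; the price is the second-highest bid, $98.
Bidder Y's payoff = $109 − $98 = $11. All other bidders lose, so their payoff is 0.

Bidder N $0, Bidder H $0, Bidder Y $11, Bidder G $0, Bidder F $0, Bidder J $0.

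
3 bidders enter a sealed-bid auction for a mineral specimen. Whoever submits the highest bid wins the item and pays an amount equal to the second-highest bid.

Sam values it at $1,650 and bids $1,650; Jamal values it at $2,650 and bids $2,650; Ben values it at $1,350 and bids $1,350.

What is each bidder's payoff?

Payoffs: Sam $0, Jamal $1,000, Ben $0.

Ordered from highest: Jamal $2,650, then Sam $1,650, then Ben $1,350.
Jamal has the top bid and wins; the price is the second-highest bid, $1,650.
Jamal's payoff = $2,650 − $1,650 = $1,000. All other bidders lose, so their payoff is 0.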